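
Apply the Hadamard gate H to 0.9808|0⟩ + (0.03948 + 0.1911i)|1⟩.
(0.7214 + 0.1351i)|0⟩ + (0.6656 - 0.1351i)|1⟩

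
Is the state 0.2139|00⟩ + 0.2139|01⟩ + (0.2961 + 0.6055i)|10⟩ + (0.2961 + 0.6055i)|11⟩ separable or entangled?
Separable

Writing the state as a|00⟩ + b|01⟩ + c|10⟩ + d|11⟩, it is a product state iff ad − bc = 0.
Here (a, b, c, d) = (0.2139, 0.2139, (0.2961 + 0.6055i), (0.2961 + 0.6055i)): ad − bc = (0.2139)(0.2961 + 0.6055i) − (0.2139)(0.2961 + 0.6055i) = 0, so the state is separable.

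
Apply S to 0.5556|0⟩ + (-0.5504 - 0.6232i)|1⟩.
0.5556|0⟩ + (0.6232 - 0.5504i)|1⟩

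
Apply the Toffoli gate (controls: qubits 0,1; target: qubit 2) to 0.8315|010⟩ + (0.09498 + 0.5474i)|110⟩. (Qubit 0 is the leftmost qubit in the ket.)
0.8315|010⟩ + (0.09498 + 0.5474i)|111⟩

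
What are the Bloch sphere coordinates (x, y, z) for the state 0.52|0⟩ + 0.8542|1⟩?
(0.8884, 0, -0.4593)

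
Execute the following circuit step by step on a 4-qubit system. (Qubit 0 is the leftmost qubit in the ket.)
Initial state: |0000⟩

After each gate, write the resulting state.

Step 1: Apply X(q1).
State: |0100⟩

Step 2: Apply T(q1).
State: (1/√2 + (1/√2)i)|0100⟩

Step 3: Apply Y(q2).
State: (-1/√2 + (1/√2)i)|0110⟩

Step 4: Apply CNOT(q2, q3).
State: (-1/√2 + (1/√2)i)|0111⟩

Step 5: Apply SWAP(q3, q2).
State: (-1/√2 + (1/√2)i)|0111⟩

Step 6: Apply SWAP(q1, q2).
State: (-1/√2 + (1/√2)i)|0111⟩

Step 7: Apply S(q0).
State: (-1/√2 + (1/√2)i)|0111⟩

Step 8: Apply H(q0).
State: (-1/2 + (1/2)i)|0111⟩ + (-1/2 + (1/2)i)|1111⟩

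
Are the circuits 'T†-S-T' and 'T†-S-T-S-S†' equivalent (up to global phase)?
Yes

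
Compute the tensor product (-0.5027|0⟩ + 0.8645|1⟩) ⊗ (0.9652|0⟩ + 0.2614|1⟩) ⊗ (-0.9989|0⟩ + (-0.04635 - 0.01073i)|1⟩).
0.4847|000⟩ + (0.02249 + 0.005206i)|001⟩ + 0.1313|010⟩ + (0.006091 + 0.00141i)|011⟩ - 0.8335|100⟩ + (-0.03868 - 0.008953i)|101⟩ - 0.2257|110⟩ + (-0.01047 - 0.002425i)|111⟩

amp(|b₁b₂…⟩) = product of the factor amplitudes for bits b₁, b₂, …; only kets whose every factor amplitude is nonzero survive.
|000⟩: (-0.5027)(0.9652)(-0.9989) = 0.4847
|001⟩: (-0.5027)(0.9652)(-0.04635 - 0.01073i) = (0.02249 + 0.005206i)
|010⟩: (-0.5027)(0.2614)(-0.9989) = 0.1313
|011⟩: (-0.5027)(0.2614)(-0.04635 - 0.01073i) = (0.006091 + 0.00141i)
|100⟩: (0.8645)(0.9652)(-0.9989) = -0.8335
|101⟩: (0.8645)(0.9652)(-0.04635 - 0.01073i) = (-0.03868 - 0.008953i)
|110⟩: (0.8645)(0.2614)(-0.9989) = -0.2257
|111⟩: (0.8645)(0.2614)(-0.04635 - 0.01073i) = (-0.01047 - 0.002425i)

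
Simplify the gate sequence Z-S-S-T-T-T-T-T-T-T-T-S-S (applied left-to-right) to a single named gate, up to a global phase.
Z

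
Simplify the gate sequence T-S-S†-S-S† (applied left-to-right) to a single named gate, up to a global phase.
T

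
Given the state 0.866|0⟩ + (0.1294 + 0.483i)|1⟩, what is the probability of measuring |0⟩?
0.75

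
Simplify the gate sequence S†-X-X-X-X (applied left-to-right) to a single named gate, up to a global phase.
S†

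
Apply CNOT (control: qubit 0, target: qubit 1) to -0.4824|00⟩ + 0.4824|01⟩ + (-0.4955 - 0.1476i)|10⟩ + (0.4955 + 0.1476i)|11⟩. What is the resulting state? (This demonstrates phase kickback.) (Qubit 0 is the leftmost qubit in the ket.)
-0.4824|00⟩ + 0.4824|01⟩ + (0.4955 + 0.1476i)|10⟩ + (-0.4955 - 0.1476i)|11⟩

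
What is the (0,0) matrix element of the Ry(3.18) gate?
-0.0192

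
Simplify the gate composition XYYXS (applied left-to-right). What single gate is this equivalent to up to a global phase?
S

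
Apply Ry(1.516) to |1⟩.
-0.6875|0⟩ + 0.7262|1⟩

Ry(1.516) = [[cos(θ/2), −sin(θ/2)], [sin(θ/2), cos(θ/2)]]; θ = 1.516, cos(θ/2) ≈ 0.726212, sin(θ/2) ≈ 0.68747.
With a = amp(|0⟩) = 0 and b = amp(|1⟩) = 1:
new amp(|0⟩) = (0.726212)·a + (-0.68747)·b = -0.6875
new amp(|1⟩) = (0.68747)·a + (0.726212)·b = 0.7262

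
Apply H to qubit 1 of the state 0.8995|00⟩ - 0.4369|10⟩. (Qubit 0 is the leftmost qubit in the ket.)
0.636|00⟩ + 0.636|01⟩ - 0.3089|10⟩ - 0.3089|11⟩

H on qubit 1 mixes each pair of kets that differ only in qubit 1: amplitudes (a, b) of (|…0…⟩, |…1…⟩) become ((a + b)/√2, (a − b)/√2). Kets absent from the input have amplitude 0.
(|00⟩, |01⟩): (a, b) = (0.8995, 0) → (0.636, 0.636)
(|10⟩, |11⟩): (a, b) = (-0.4369, 0) → (-0.3089, -0.3089)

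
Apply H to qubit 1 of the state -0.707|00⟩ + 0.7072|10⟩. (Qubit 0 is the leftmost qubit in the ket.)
-0.4999|00⟩ - 0.4999|01⟩ + 0.5001|10⟩ + 0.5001|11⟩

H on qubit 1 mixes each pair of kets that differ only in qubit 1: amplitudes (a, b) of (|…0…⟩, |…1…⟩) become ((a + b)/√2, (a − b)/√2). Kets absent from the input have amplitude 0.
(|00⟩, |01⟩): (a, b) = (-0.707, 0) → (-0.4999, -0.4999)
(|10⟩, |11⟩): (a, b) = (0.7072, 0) → (0.5001, 0.5001)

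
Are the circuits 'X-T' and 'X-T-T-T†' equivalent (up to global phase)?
Yes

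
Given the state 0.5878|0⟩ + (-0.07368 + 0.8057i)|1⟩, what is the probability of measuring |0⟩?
0.3455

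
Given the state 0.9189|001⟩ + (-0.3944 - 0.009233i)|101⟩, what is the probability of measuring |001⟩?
0.8444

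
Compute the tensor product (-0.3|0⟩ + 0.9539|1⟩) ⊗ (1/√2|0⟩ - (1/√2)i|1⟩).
-0.2121|00⟩ + 0.2121i|01⟩ + 0.6745|10⟩ - 0.6745i|11⟩

amp(|b₁b₂…⟩) = product of the factor amplitudes for bits b₁, b₂, …; only kets whose every factor amplitude is nonzero survive.
|00⟩: (-0.3)(1/√2) = -0.2121
|01⟩: (-0.3)(-(1/√2)i) = 0.2121i
|10⟩: (0.9539)(1/√2) = 0.6745
|11⟩: (0.9539)(-(1/√2)i) = -0.6745i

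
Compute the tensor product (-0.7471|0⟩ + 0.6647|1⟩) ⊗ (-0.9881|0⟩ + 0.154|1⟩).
0.7382|00⟩ - 0.1151|01⟩ - 0.6568|10⟩ + 0.1024|11⟩

amp(|b₁b₂…⟩) = product of the factor amplitudes for bits b₁, b₂, …; only kets whose every factor amplitude is nonzero survive.
|00⟩: (-0.7471)(-0.9881) = 0.7382
|01⟩: (-0.7471)(0.154) = -0.1151
|10⟩: (0.6647)(-0.9881) = -0.6568
|11⟩: (0.6647)(0.154) = 0.1024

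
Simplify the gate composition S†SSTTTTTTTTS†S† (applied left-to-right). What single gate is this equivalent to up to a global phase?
S†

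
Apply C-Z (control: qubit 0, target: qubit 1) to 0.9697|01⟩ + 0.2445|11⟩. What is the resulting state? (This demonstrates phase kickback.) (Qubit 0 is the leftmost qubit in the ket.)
0.9697|01⟩ - 0.2445|11⟩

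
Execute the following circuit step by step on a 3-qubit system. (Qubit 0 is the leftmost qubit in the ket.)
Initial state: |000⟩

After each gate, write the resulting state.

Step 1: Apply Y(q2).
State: i|001⟩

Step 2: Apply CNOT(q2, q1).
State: i|011⟩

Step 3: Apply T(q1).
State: (-1/√2 + (1/√2)i)|011⟩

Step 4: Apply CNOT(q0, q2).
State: (-1/√2 + (1/√2)i)|011⟩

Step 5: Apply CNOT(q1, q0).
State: (-1/√2 + (1/√2)i)|111⟩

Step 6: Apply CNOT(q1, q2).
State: (-1/√2 + (1/√2)i)|110⟩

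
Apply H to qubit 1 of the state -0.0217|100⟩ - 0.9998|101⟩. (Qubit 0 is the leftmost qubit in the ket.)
-0.01534|100⟩ - 0.707|101⟩ - 0.01534|110⟩ - 0.707|111⟩

H on qubit 1 mixes each pair of kets that differ only in qubit 1: amplitudes (a, b) of (|…0…⟩, |…1…⟩) become ((a + b)/√2, (a − b)/√2). Kets absent from the input have amplitude 0.
(|100⟩, |110⟩): (a, b) = (-0.0217, 0) → (-0.01534, -0.01534)
(|101⟩, |111⟩): (a, b) = (-0.9998, 0) → (-0.707, -0.707)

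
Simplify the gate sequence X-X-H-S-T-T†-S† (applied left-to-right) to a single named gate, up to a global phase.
H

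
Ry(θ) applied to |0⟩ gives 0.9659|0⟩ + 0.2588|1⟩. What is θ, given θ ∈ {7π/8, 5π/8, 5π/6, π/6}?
π/6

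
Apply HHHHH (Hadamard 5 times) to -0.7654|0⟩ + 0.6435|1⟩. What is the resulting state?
-0.0862|0⟩ - 0.9962|1⟩

H² = I, so H^5 = H: a single Hadamard. With (a, b) = (-0.7654, 0.6435), H gives ((a + b)/√2, (a − b)/√2) = (-0.0862, -0.9962).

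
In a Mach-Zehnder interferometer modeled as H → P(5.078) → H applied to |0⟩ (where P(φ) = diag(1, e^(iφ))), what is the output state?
(0.6788 - 0.467i)|0⟩ + (0.3212 + 0.467i)|1⟩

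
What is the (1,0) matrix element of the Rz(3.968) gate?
0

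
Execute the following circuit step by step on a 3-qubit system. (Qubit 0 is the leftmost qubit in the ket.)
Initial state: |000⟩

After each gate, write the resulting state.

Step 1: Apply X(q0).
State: |100⟩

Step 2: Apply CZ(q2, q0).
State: |100⟩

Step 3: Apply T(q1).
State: |100⟩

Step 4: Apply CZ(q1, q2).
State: |100⟩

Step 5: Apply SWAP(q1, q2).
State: |100⟩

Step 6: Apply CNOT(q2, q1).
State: |100⟩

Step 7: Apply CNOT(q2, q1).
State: |100⟩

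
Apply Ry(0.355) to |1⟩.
-0.1766|0⟩ + 0.9843|1⟩

Ry(0.355) = [[cos(θ/2), −sin(θ/2)], [sin(θ/2), cos(θ/2)]]; θ = 0.355, cos(θ/2) ≈ 0.984288, sin(θ/2) ≈ 0.176569.
With a = amp(|0⟩) = 0 and b = amp(|1⟩) = 1:
new amp(|0⟩) = (0.984288)·a + (-0.176569)·b = -0.1766
new amp(|1⟩) = (0.176569)·a + (0.984288)·b = 0.9843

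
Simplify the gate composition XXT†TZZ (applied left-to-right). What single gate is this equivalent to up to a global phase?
I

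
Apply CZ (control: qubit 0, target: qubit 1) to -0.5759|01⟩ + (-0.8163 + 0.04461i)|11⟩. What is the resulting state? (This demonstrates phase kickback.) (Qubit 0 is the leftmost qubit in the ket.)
-0.5759|01⟩ + (0.8163 - 0.04461i)|11⟩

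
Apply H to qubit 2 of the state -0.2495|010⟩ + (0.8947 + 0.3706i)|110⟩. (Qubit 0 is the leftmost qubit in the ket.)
-0.1764|010⟩ - 0.1764|011⟩ + (0.6326 + 0.2621i)|110⟩ + (0.6326 + 0.2621i)|111⟩

H on qubit 2 mixes each pair of kets that differ only in qubit 2: amplitudes (a, b) of (|…0…⟩, |…1…⟩) become ((a + b)/√2, (a − b)/√2). Kets absent from the input have amplitude 0.
(|010⟩, |011⟩): (a, b) = (-0.2495, 0) → (-0.1764, -0.1764)
(|110⟩, |111⟩): (a, b) = ((0.8947 + 0.3706i), 0) → ((0.6326 + 0.2621i), (0.6326 + 0.2621i))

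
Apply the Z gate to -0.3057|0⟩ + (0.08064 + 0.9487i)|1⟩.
-0.3057|0⟩ + (-0.08064 - 0.9487i)|1⟩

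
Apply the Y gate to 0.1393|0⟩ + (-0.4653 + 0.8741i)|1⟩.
(0.8741 + 0.4653i)|0⟩ + 0.1393i|1⟩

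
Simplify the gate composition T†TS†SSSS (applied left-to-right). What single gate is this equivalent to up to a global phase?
S†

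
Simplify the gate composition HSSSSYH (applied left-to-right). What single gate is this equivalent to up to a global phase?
Y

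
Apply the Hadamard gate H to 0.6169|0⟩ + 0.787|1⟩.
0.9927|0⟩ - 0.1203|1⟩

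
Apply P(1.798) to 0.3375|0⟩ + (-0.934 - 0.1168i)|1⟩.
0.3375|0⟩ + (0.3242 - 0.8837i)|1⟩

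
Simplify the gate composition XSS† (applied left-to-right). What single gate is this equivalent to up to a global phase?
X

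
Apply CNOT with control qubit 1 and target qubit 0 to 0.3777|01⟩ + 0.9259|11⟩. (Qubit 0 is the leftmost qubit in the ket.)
0.9259|01⟩ + 0.3777|11⟩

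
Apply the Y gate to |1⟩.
-i|0⟩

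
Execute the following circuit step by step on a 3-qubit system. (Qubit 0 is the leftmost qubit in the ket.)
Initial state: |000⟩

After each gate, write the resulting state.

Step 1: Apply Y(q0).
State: i|100⟩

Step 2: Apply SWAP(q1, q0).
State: i|010⟩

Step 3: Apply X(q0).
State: i|110⟩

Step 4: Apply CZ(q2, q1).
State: i|110⟩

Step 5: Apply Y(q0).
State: |010⟩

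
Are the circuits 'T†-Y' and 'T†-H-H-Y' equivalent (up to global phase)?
Yes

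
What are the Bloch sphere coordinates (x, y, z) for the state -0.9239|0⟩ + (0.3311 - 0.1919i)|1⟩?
(-0.6118, 0.3546, 0.7071)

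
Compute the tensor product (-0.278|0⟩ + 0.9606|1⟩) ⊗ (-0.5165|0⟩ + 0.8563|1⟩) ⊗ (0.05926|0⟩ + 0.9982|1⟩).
0.008509|000⟩ + 0.1433|001⟩ - 0.01411|010⟩ - 0.2376|011⟩ - 0.0294|100⟩ - 0.4953|101⟩ + 0.04875|110⟩ + 0.8211|111⟩

amp(|b₁b₂…⟩) = product of the factor amplitudes for bits b₁, b₂, …; only kets whose every factor amplitude is nonzero survive.
|000⟩: (-0.278)(-0.5165)(0.05926) = 0.008509
|001⟩: (-0.278)(-0.5165)(0.9982) = 0.1433
|010⟩: (-0.278)(0.8563)(0.05926) = -0.01411
|011⟩: (-0.278)(0.8563)(0.9982) = -0.2376
|100⟩: (0.9606)(-0.5165)(0.05926) = -0.0294
|101⟩: (0.9606)(-0.5165)(0.9982) = -0.4953
|110⟩: (0.9606)(0.8563)(0.05926) = 0.04875
|111⟩: (0.9606)(0.8563)(0.9982) = 0.8211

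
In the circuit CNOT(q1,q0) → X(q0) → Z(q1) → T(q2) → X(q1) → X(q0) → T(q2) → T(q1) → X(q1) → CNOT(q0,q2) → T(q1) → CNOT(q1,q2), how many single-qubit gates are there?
9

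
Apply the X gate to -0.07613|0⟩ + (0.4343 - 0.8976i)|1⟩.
(0.4343 - 0.8976i)|0⟩ - 0.07613|1⟩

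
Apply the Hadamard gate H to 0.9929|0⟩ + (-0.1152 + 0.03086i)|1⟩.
(0.6206 + 0.02182i)|0⟩ + (0.7835 - 0.02182i)|1⟩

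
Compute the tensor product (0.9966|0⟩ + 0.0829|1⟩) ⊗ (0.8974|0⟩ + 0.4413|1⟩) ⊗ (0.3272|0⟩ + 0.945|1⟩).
0.2926|000⟩ + 0.8452|001⟩ + 0.1439|010⟩ + 0.4156|011⟩ + 0.02434|100⟩ + 0.0703|101⟩ + 0.01197|110⟩ + 0.03457|111⟩

amp(|b₁b₂…⟩) = product of the factor amplitudes for bits b₁, b₂, …; only kets whose every factor amplitude is nonzero survive.
|000⟩: (0.9966)(0.8974)(0.3272) = 0.2926
|001⟩: (0.9966)(0.8974)(0.945) = 0.8452
|010⟩: (0.9966)(0.4413)(0.3272) = 0.1439
|011⟩: (0.9966)(0.4413)(0.945) = 0.4156
|100⟩: (0.0829)(0.8974)(0.3272) = 0.02434
|101⟩: (0.0829)(0.8974)(0.945) = 0.0703
|110⟩: (0.0829)(0.4413)(0.3272) = 0.01197
|111⟩: (0.0829)(0.4413)(0.945) = 0.03457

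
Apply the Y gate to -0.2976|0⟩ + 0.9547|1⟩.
-0.9547i|0⟩ - 0.2976i|1⟩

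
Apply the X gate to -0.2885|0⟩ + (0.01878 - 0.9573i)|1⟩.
(0.01878 - 0.9573i)|0⟩ - 0.2885|1⟩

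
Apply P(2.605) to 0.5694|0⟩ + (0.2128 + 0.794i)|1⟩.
0.5694|0⟩ + (-0.5888 - 0.5736i)|1⟩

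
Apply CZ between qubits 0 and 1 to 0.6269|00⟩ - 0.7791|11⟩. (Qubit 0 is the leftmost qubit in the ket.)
0.6269|00⟩ + 0.7791|11⟩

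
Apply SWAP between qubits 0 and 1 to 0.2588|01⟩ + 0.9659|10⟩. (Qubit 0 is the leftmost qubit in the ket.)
0.9659|01⟩ + 0.2588|10⟩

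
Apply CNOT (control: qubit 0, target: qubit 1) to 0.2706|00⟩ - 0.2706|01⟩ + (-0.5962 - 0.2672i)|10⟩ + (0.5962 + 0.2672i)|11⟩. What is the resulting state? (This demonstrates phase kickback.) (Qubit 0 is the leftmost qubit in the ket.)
0.2706|00⟩ - 0.2706|01⟩ + (0.5962 + 0.2672i)|10⟩ + (-0.5962 - 0.2672i)|11⟩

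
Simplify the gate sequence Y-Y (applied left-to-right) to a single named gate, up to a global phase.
I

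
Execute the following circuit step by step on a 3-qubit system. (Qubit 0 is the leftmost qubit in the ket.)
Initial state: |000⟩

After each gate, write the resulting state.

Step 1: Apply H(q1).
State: 1/√2|000⟩ + 1/√2|010⟩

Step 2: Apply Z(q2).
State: 1/√2|000⟩ + 1/√2|010⟩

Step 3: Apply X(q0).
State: 1/√2|100⟩ + 1/√2|110⟩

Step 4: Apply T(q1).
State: 1/√2|100⟩ + (1/2 + (1/2)i)|110⟩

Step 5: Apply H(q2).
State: 1/2|100⟩ + 1/2|101⟩ + (1/√8 + (1/√8)i)|110⟩ + (1/√8 + (1/√8)i)|111⟩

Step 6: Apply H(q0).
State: 1/√8|000⟩ + 1/√8|001⟩ + (0.25 + 0.25i)|010⟩ + (0.25 + 0.25i)|011⟩ - 1/√8|100⟩ - 1/√8|101⟩ + (-0.25 - 0.25i)|110⟩ + (-0.25 - 0.25i)|111⟩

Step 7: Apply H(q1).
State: (0.4268 + 0.1768i)|000⟩ + (0.4268 + 0.1768i)|001⟩ + (0.07322 - 0.1768i)|010⟩ + (0.07322 - 0.1768i)|011⟩ + (-0.4268 - 0.1768i)|100⟩ + (-0.4268 - 0.1768i)|101⟩ + (-0.07322 + 0.1768i)|110⟩ + (-0.07322 + 0.1768i)|111⟩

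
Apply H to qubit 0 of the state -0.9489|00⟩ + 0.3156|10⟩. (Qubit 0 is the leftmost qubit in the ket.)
-0.4478|00⟩ - 0.8941|10⟩

H on qubit 0 mixes each pair of kets that differ only in qubit 0: amplitudes (a, b) of (|…0…⟩, |…1…⟩) become ((a + b)/√2, (a − b)/√2). Kets absent from the input have amplitude 0.
(|00⟩, |10⟩): (a, b) = (-0.9489, 0.3156) → (-0.4478, -0.8941)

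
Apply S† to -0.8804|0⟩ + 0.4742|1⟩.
-0.8804|0⟩ - 0.4742i|1⟩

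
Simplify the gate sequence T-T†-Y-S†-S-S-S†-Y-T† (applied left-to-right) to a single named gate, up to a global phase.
T†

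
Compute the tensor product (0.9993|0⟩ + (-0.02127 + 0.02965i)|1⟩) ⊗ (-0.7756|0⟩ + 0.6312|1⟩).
-0.7751|00⟩ + 0.6308|01⟩ + (0.0165 - 0.023i)|10⟩ + (-0.01343 + 0.01872i)|11⟩

amp(|b₁b₂…⟩) = product of the factor amplitudes for bits b₁, b₂, …; only kets whose every factor amplitude is nonzero survive.
|00⟩: (0.9993)(-0.7756) = -0.7751
|01⟩: (0.9993)(0.6312) = 0.6308
|10⟩: (-0.02127 + 0.02965i)(-0.7756) = (0.0165 - 0.023i)
|11⟩: (-0.02127 + 0.02965i)(0.6312) = (-0.01343 + 0.01872i)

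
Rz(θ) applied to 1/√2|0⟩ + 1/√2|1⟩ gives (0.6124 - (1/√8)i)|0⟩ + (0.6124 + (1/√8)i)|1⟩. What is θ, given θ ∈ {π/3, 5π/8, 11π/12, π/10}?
π/3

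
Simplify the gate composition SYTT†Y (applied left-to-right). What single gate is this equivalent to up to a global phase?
S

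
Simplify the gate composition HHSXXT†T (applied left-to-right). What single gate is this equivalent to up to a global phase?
S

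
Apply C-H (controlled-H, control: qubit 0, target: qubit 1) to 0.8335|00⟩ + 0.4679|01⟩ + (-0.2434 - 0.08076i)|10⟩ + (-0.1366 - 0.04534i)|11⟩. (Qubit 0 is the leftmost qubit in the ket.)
0.8335|00⟩ + 0.4679|01⟩ + (-0.2687 - 0.08917i)|10⟩ + (-0.07552 - 0.02505i)|11⟩

C-H leaves the control-|0⟩ kets |00⟩, |01⟩ unchanged and applies H to qubit 1 on the control-|1⟩ pair (|10⟩, |11⟩).
H = [[1/√2, 1/√2], [1/√2, -1/√2]].
With a = amp(|10⟩) = (-0.2434 - 0.08076i) and b = amp(|11⟩) = (-0.1366 - 0.04534i):
new amp(|10⟩) = (1/√2)·a + (1/√2)·b = (-0.2687 - 0.08917i)
new amp(|11⟩) = (1/√2)·a + (-1/√2)·b = (-0.07552 - 0.02505i)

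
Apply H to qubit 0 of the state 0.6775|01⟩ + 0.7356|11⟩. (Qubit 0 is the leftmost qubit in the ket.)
0.9992|01⟩ - 0.04108|11⟩

H on qubit 0 mixes each pair of kets that differ only in qubit 0: amplitudes (a, b) of (|…0…⟩, |…1…⟩) become ((a + b)/√2, (a − b)/√2). Kets absent from the input have amplitude 0.
(|01⟩, |11⟩): (a, b) = (0.6775, 0.7356) → (0.9992, -0.04108)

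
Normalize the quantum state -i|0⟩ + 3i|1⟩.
-0.3162i|0⟩ + 0.9487i|1⟩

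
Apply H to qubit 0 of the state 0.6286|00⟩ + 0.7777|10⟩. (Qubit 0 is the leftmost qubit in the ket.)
0.9944|00⟩ - 0.1054|10⟩

H on qubit 0 mixes each pair of kets that differ only in qubit 0: amplitudes (a, b) of (|…0…⟩, |…1…⟩) become ((a + b)/√2, (a − b)/√2). Kets absent from the input have amplitude 0.
(|00⟩, |10⟩): (a, b) = (0.6286, 0.7777) → (0.9944, -0.1054)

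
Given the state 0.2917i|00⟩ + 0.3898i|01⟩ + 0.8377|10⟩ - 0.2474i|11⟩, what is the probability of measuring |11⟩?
0.06121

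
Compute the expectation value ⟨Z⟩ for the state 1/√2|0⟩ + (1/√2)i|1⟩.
0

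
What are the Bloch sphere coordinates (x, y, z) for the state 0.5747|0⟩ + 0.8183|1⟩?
(0.9406, 0, -0.3393)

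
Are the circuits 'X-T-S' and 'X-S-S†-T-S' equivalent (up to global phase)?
Yes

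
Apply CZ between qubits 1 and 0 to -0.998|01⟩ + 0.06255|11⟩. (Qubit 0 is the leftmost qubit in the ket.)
-0.998|01⟩ - 0.06255|11⟩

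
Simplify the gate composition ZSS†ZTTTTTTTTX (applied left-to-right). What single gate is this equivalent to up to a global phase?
X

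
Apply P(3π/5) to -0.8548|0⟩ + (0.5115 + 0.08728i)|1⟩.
-0.8548|0⟩ + (-0.2411 + 0.4595i)|1⟩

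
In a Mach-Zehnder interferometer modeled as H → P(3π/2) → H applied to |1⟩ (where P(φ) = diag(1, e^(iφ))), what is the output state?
(1/2 + (1/2)i)|0⟩ + (1/2 - (1/2)i)|1⟩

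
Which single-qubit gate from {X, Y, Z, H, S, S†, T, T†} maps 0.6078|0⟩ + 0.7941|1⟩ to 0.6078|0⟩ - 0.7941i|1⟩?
S†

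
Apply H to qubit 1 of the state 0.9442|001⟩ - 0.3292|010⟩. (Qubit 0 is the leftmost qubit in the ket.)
-0.2328|000⟩ + 0.6677|001⟩ + 0.2328|010⟩ + 0.6677|011⟩

H on qubit 1 mixes each pair of kets that differ only in qubit 1: amplitudes (a, b) of (|…0…⟩, |…1…⟩) become ((a + b)/√2, (a − b)/√2). Kets absent from the input have amplitude 0.
(|000⟩, |010⟩): (a, b) = (0, -0.3292) → (-0.2328, 0.2328)
(|001⟩, |011⟩): (a, b) = (0.9442, 0) → (0.6677, 0.6677)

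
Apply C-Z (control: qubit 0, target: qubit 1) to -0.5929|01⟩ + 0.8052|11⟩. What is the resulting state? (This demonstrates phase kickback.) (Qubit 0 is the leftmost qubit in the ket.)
-0.5929|01⟩ - 0.8052|11⟩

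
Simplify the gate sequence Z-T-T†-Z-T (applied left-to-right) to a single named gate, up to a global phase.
T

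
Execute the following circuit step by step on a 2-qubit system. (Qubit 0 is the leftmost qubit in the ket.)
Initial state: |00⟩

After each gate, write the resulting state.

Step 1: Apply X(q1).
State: |01⟩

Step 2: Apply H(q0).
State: 1/√2|01⟩ + 1/√2|11⟩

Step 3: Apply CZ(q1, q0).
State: 1/√2|01⟩ - 1/√2|11⟩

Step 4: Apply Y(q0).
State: (1/√2)i|01⟩ + (1/√2)i|11⟩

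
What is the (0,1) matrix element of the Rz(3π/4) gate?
0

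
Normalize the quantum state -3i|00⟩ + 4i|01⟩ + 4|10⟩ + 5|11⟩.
-0.3693i|00⟩ + 0.4924i|01⟩ + 0.4924|10⟩ + 0.6155|11⟩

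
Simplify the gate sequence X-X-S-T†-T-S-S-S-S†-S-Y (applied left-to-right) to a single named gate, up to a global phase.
Y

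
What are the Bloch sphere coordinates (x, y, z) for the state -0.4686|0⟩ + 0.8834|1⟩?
(-0.8279, 0, -0.5608)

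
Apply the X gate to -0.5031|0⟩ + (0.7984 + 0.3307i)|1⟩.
(0.7984 + 0.3307i)|0⟩ - 0.5031|1⟩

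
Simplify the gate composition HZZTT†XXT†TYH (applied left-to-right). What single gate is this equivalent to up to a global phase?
Y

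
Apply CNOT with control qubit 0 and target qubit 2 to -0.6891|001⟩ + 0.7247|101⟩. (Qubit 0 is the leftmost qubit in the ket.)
-0.6891|001⟩ + 0.7247|100⟩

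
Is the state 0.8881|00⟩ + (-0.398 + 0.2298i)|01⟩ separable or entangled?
Separable

Writing the state as a|00⟩ + b|01⟩ + c|10⟩ + d|11⟩, it is a product state iff ad − bc = 0.
Here (a, b, c, d) = (0.8881, (-0.398 + 0.2298i), 0, 0): ad − bc = (0.8881)(0) − (-0.398 + 0.2298i)(0) = 0, so the state is separable.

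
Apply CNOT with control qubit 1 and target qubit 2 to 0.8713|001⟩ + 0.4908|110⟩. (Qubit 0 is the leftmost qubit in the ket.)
0.8713|001⟩ + 0.4908|111⟩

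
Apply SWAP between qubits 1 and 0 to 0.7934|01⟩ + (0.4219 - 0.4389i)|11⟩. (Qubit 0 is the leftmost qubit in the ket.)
0.7934|10⟩ + (0.4219 - 0.4389i)|11⟩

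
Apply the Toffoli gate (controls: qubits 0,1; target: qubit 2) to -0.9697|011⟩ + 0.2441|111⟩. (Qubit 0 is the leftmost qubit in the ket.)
-0.9697|011⟩ + 0.2441|110⟩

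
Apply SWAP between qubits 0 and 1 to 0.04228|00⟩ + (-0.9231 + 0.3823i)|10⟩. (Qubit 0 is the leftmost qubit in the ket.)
0.04228|00⟩ + (-0.9231 + 0.3823i)|01⟩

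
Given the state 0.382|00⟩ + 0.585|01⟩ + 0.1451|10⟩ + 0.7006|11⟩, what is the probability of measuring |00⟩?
0.1459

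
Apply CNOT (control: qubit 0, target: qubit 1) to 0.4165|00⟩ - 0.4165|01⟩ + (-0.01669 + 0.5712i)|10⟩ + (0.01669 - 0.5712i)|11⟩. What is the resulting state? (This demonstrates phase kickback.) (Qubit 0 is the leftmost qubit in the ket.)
0.4165|00⟩ - 0.4165|01⟩ + (0.01669 - 0.5712i)|10⟩ + (-0.01669 + 0.5712i)|11⟩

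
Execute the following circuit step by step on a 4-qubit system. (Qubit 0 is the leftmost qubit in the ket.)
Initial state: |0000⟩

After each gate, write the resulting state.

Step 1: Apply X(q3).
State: |0001⟩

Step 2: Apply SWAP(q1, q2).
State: |0001⟩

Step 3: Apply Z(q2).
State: |0001⟩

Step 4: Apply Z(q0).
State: |0001⟩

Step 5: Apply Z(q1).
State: |0001⟩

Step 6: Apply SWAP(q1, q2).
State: |0001⟩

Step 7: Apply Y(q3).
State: -i|0000⟩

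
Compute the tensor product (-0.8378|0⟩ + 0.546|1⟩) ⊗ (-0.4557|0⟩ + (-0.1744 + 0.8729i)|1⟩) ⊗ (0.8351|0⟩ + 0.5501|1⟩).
0.3188|000⟩ + 0.21|001⟩ + (0.122 - 0.6107i)|010⟩ + (0.08038 - 0.4023i)|011⟩ - 0.2078|100⟩ - 0.1369|101⟩ + (-0.07952 + 0.398i)|110⟩ + (-0.05238 + 0.2622i)|111⟩

amp(|b₁b₂…⟩) = product of the factor amplitudes for bits b₁, b₂, …; only kets whose every factor amplitude is nonzero survive.
|000⟩: (-0.8378)(-0.4557)(0.8351) = 0.3188
|001⟩: (-0.8378)(-0.4557)(0.5501) = 0.21
|010⟩: (-0.8378)(-0.1744 + 0.8729i)(0.8351) = (0.122 - 0.6107i)
|011⟩: (-0.8378)(-0.1744 + 0.8729i)(0.5501) = (0.08038 - 0.4023i)
|100⟩: (0.546)(-0.4557)(0.8351) = -0.2078
|101⟩: (0.546)(-0.4557)(0.5501) = -0.1369
|110⟩: (0.546)(-0.1744 + 0.8729i)(0.8351) = (-0.07952 + 0.398i)
|111⟩: (0.546)(-0.1744 + 0.8729i)(0.5501) = (-0.05238 + 0.2622i)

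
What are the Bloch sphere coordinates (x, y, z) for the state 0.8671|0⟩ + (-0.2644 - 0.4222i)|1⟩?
(-0.4585, -0.7322, 0.5037)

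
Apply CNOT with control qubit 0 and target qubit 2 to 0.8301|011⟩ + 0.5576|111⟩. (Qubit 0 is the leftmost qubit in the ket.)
0.8301|011⟩ + 0.5576|110⟩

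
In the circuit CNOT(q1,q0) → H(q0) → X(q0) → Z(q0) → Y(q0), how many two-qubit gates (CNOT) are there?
1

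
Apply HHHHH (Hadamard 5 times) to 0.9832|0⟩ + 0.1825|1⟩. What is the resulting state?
0.8243|0⟩ + 0.5662|1⟩

H² = I, so H^5 = H: a single Hadamard. With (a, b) = (0.9832, 0.1825), H gives ((a + b)/√2, (a − b)/√2) = (0.8243, 0.5662).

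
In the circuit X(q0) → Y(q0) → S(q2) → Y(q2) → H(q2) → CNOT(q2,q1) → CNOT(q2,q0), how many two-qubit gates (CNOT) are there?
2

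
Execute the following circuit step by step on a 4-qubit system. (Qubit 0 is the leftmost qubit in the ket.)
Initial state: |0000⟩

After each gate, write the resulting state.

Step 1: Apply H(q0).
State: 1/√2|0000⟩ + 1/√2|1000⟩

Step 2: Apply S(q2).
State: 1/√2|0000⟩ + 1/√2|1000⟩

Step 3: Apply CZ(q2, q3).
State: 1/√2|0000⟩ + 1/√2|1000⟩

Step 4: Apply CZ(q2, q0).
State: 1/√2|0000⟩ + 1/√2|1000⟩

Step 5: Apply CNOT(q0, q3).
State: 1/√2|0000⟩ + 1/√2|1001⟩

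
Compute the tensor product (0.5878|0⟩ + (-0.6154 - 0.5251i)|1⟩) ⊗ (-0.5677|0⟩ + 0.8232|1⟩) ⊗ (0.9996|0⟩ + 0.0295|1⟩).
-0.3336|000⟩ - 0.009844|001⟩ + 0.4837|010⟩ + 0.01427|011⟩ + (0.3492 + 0.298i)|100⟩ + (0.01031 + 0.008794i)|101⟩ + (-0.5064 - 0.4321i)|110⟩ + (-0.01494 - 0.01275i)|111⟩

amp(|b₁b₂…⟩) = product of the factor amplitudes for bits b₁, b₂, …; only kets whose every factor amplitude is nonzero survive.
|000⟩: (0.5878)(-0.5677)(0.9996) = -0.3336
|001⟩: (0.5878)(-0.5677)(0.0295) = -0.009844
|010⟩: (0.5878)(0.8232)(0.9996) = 0.4837
|011⟩: (0.5878)(0.8232)(0.0295) = 0.01427
|100⟩: (-0.6154 - 0.5251i)(-0.5677)(0.9996) = (0.3492 + 0.298i)
|101⟩: (-0.6154 - 0.5251i)(-0.5677)(0.0295) = (0.01031 + 0.008794i)
|110⟩: (-0.6154 - 0.5251i)(0.8232)(0.9996) = (-0.5064 - 0.4321i)
|111⟩: (-0.6154 - 0.5251i)(0.8232)(0.0295) = (-0.01494 - 0.01275i)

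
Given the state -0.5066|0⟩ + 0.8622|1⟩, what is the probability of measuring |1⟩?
0.7434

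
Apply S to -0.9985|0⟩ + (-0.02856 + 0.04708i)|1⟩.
-0.9985|0⟩ + (-0.04708 - 0.02856i)|1⟩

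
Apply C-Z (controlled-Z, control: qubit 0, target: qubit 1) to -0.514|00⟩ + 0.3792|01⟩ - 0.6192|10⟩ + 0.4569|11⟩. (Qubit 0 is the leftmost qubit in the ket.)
-0.514|00⟩ + 0.3792|01⟩ - 0.6192|10⟩ - 0.4569|11⟩

C-Z leaves the control-|0⟩ kets |00⟩, |01⟩ unchanged and applies Z to qubit 1 on the control-|1⟩ pair (|10⟩, |11⟩).
Z = [[1, 0], [0, -1]].
With a = amp(|10⟩) = -0.6192 and b = amp(|11⟩) = 0.4569:
new amp(|10⟩) = (1)·a = -0.6192
new amp(|11⟩) = (-1)·b = -0.4569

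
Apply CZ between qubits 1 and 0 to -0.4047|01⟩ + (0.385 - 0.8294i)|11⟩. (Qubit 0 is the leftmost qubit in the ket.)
-0.4047|01⟩ + (-0.385 + 0.8294i)|11⟩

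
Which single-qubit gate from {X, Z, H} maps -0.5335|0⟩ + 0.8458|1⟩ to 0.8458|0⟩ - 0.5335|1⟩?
X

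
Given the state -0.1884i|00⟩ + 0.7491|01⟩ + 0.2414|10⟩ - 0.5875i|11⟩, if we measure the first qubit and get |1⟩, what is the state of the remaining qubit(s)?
0.3801|0⟩ - 0.925i|1⟩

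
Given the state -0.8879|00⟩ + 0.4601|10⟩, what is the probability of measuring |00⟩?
0.7884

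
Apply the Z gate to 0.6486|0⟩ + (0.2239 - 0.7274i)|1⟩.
0.6486|0⟩ + (-0.2239 + 0.7274i)|1⟩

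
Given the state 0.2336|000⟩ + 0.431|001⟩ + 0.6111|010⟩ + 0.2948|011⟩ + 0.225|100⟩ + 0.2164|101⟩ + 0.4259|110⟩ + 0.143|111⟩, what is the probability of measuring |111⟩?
0.02045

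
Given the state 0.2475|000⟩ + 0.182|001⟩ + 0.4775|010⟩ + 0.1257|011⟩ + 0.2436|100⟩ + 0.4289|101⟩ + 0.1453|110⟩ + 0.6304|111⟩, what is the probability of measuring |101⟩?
0.184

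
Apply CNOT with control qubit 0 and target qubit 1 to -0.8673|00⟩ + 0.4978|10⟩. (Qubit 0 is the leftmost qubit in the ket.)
-0.8673|00⟩ + 0.4978|11⟩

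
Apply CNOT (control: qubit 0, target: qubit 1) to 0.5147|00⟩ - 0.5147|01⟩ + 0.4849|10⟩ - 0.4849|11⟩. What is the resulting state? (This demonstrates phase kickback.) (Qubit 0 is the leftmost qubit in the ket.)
0.5147|00⟩ - 0.5147|01⟩ - 0.4849|10⟩ + 0.4849|11⟩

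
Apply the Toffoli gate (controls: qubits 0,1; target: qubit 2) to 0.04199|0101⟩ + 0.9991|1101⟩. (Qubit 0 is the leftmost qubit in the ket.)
0.04199|0101⟩ + 0.9991|1111⟩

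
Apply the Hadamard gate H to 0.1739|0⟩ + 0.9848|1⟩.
0.8193|0⟩ - 0.5734|1⟩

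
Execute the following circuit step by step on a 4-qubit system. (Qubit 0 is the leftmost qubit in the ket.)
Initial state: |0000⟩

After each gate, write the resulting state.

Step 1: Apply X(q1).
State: |0100⟩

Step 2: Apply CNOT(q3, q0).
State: |0100⟩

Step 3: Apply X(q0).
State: |1100⟩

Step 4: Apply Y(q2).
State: i|1110⟩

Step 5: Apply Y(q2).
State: |1100⟩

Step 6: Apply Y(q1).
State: -i|1000⟩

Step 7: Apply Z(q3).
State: -i|1000⟩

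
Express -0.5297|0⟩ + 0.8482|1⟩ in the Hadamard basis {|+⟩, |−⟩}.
0.2252|+⟩ - 0.9743|−⟩

With |ψ⟩ = α|0⟩ + β|1⟩, the Hadamard-basis coefficients are ⟨+|ψ⟩ = (α + β)/√2 and ⟨−|ψ⟩ = (α − β)/√2.
Here α = -0.5297, β = 0.8482: (α + β)/√2 = 0.2252, (α − β)/√2 = -0.9743.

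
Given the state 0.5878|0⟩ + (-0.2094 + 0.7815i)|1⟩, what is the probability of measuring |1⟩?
0.6546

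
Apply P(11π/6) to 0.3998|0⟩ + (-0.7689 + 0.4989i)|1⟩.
0.3998|0⟩ + (-0.4164 + 0.8165i)|1⟩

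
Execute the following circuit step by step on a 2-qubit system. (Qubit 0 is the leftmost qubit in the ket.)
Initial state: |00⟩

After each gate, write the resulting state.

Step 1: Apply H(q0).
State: 1/√2|00⟩ + 1/√2|10⟩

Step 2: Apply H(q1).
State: 1/2|00⟩ + 1/2|01⟩ + 1/2|10⟩ + 1/2|11⟩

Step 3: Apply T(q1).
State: 1/2|00⟩ + (1/√8 + (1/√8)i)|01⟩ + 1/2|10⟩ + (1/√8 + (1/√8)i)|11⟩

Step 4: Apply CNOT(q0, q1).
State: 1/2|00⟩ + (1/√8 + (1/√8)i)|01⟩ + (1/√8 + (1/√8)i)|10⟩ + 1/2|11⟩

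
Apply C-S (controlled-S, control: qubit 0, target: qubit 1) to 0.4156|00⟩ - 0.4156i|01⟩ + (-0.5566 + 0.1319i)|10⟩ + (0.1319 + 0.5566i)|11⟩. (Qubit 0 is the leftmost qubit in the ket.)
0.4156|00⟩ - 0.4156i|01⟩ + (-0.5566 + 0.1319i)|10⟩ + (-0.5566 + 0.1319i)|11⟩

C-S leaves the control-|0⟩ kets |00⟩, |01⟩ unchanged and applies S to qubit 1 on the control-|1⟩ pair (|10⟩, |11⟩).
S = [[1, 0], [0, i]].
With a = amp(|10⟩) = (-0.5566 + 0.1319i) and b = amp(|11⟩) = (0.1319 + 0.5566i):
new amp(|10⟩) = (1)·a = (-0.5566 + 0.1319i)
new amp(|11⟩) = (i)·b = (-0.5566 + 0.1319i)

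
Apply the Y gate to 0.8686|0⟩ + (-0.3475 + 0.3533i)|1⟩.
(0.3533 + 0.3475i)|0⟩ + 0.8686i|1⟩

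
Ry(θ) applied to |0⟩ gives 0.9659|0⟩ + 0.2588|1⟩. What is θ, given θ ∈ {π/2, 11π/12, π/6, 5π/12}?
π/6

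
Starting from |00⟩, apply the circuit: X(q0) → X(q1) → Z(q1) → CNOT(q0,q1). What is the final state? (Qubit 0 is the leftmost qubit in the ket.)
-|10⟩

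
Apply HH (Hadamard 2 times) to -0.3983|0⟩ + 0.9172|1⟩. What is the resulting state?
-0.3983|0⟩ + 0.9172|1⟩

H² = I, so an even number of Hadamards cancels: H^2 = I and the state is unchanged.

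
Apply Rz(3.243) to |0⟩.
(-0.05068 - 0.9987i)|0⟩

Rz(3.243) = [[e^(−iθ/2), 0], [0, e^(iθ/2)]] with e^(±iθ/2) = cos(θ/2) ± i·sin(θ/2); θ = 3.243, cos(θ/2) ≈ -0.050682, sin(θ/2) ≈ 0.998715.
With a = amp(|0⟩) = 1 and b = amp(|1⟩) = 0:
new amp(|0⟩) = (-0.050682 - 0.998715i)·a = (-0.05068 - 0.9987i)
new amp(|1⟩) = (-0.050682 + 0.998715i)·b = 0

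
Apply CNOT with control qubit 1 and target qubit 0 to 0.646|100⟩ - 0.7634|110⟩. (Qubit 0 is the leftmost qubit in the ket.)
-0.7634|010⟩ + 0.646|100⟩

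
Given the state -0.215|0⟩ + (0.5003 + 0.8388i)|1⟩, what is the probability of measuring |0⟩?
0.04623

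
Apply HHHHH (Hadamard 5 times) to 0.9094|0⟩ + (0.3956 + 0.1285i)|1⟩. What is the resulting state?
(0.9228 + 0.09086i)|0⟩ + (0.3633 - 0.09086i)|1⟩

H² = I, so H^5 = H: a single Hadamard. With (a, b) = (0.9094, (0.3956 + 0.1285i)), H gives ((a + b)/√2, (a − b)/√2) = ((0.9228 + 0.09086i), (0.3633 - 0.09086i)).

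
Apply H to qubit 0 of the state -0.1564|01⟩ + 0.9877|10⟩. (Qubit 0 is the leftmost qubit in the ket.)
0.6984|00⟩ - 0.1106|01⟩ - 0.6984|10⟩ - 0.1106|11⟩

H on qubit 0 mixes each pair of kets that differ only in qubit 0: amplitudes (a, b) of (|…0…⟩, |…1…⟩) become ((a + b)/√2, (a − b)/√2). Kets absent from the input have amplitude 0.
(|00⟩, |10⟩): (a, b) = (0, 0.9877) → (0.6984, -0.6984)
(|01⟩, |11⟩): (a, b) = (-0.1564, 0) → (-0.1106, -0.1106)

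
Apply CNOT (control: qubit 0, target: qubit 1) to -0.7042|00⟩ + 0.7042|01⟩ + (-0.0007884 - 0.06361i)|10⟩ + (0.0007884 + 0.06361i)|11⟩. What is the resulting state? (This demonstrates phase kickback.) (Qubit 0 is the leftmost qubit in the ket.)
-0.7042|00⟩ + 0.7042|01⟩ + (0.0007884 + 0.06361i)|10⟩ + (-0.0007884 - 0.06361i)|11⟩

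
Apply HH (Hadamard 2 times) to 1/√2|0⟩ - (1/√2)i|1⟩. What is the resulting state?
1/√2|0⟩ - (1/√2)i|1⟩

H² = I, so an even number of Hadamards cancels: H^2 = I and the state is unchanged.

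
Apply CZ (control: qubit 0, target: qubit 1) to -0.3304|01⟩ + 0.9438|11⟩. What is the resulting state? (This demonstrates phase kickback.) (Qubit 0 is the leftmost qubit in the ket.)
-0.3304|01⟩ - 0.9438|11⟩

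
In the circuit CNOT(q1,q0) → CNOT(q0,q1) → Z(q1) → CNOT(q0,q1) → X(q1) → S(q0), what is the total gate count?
6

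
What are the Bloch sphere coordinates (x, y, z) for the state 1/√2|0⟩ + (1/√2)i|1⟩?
(0, 1, 0)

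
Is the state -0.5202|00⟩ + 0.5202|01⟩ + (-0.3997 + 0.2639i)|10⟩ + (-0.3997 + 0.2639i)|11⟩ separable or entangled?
Entangled

Writing the state as a|00⟩ + b|01⟩ + c|10⟩ + d|11⟩, it is a product state iff ad − bc = 0.
Here (a, b, c, d) = (-0.5202, 0.5202, (-0.3997 + 0.2639i), (-0.3997 + 0.2639i)): ad − bc = (-0.5202)(-0.3997 + 0.2639i) − (0.5202)(-0.3997 + 0.2639i) = (0.4158 - 0.2746i) ≠ 0, so the state is entangled.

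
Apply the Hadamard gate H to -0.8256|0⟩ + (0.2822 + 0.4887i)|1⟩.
(-0.3842 + 0.3456i)|0⟩ + (-0.7833 - 0.3456i)|1⟩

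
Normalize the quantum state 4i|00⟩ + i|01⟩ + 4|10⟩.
0.6963i|00⟩ + 0.1741i|01⟩ + 0.6963|10⟩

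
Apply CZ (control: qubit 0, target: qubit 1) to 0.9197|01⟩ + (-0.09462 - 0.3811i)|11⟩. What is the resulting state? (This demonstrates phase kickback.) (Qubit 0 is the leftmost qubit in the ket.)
0.9197|01⟩ + (0.09462 + 0.3811i)|11⟩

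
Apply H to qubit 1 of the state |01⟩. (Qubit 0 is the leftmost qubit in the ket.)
1/√2|00⟩ - 1/√2|01⟩

H on qubit 1 mixes each pair of kets that differ only in qubit 1: amplitudes (a, b) of (|…0…⟩, |…1…⟩) become ((a + b)/√2, (a − b)/√2). Kets absent from the input have amplitude 0.
(|00⟩, |01⟩): (a, b) = (0, 1) → (1/√2, -1/√2)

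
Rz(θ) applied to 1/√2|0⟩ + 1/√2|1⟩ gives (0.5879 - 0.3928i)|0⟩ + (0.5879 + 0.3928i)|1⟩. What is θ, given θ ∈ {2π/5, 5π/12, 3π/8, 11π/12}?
3π/8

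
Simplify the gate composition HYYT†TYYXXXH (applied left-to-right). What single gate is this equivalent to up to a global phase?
Z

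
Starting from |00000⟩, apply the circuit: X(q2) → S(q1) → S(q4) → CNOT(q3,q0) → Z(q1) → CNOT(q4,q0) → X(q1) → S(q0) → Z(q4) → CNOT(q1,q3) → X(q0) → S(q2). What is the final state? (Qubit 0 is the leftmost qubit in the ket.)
i|11110⟩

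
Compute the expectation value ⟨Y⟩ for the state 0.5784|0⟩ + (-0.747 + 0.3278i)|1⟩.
0.3792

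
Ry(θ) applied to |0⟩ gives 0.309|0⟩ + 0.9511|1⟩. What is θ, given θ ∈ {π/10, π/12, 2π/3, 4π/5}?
4π/5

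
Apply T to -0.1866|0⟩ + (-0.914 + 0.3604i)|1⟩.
-0.1866|0⟩ + (-0.9011 - 0.3915i)|1⟩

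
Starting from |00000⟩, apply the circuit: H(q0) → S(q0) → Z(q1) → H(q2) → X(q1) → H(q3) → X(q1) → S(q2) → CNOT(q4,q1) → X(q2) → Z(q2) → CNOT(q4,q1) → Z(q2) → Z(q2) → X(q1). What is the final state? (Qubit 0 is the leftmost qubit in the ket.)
(1/√8)i|01000⟩ + (1/√8)i|01010⟩ - 1/√8|01100⟩ - 1/√8|01110⟩ - 1/√8|11000⟩ - 1/√8|11010⟩ - (1/√8)i|11100⟩ - (1/√8)i|11110⟩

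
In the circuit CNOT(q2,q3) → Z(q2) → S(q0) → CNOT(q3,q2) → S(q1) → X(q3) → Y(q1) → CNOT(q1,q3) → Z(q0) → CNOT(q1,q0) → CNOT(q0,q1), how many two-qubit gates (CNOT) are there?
5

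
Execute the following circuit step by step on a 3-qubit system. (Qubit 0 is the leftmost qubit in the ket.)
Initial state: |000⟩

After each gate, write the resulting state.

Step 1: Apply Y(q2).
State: i|001⟩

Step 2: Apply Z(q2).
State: -i|001⟩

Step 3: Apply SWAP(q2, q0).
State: -i|100⟩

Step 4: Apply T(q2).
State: -i|100⟩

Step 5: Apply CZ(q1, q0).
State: -i|100⟩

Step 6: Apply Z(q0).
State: i|100⟩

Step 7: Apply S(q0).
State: -|100⟩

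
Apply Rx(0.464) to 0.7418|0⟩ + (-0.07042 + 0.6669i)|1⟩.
(0.8753 + 0.01619i)|0⟩ + (-0.06853 + 0.4785i)|1⟩

Rx(0.464) = [[cos(θ/2), −i·sin(θ/2)], [−i·sin(θ/2), cos(θ/2)]]; θ = 0.464, cos(θ/2) ≈ 0.973208, sin(θ/2) ≈ 0.229924.
With a = amp(|0⟩) = 0.7418 and b = amp(|1⟩) = (-0.07042 + 0.6669i):
new amp(|0⟩) = (0.973208)·a + (-0.229924i)·b = (0.8753 + 0.01619i)
new amp(|1⟩) = (-0.229924i)·a + (0.973208)·b = (-0.06853 + 0.4785i)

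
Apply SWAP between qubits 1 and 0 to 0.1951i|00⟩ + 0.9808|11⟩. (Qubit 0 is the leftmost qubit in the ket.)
0.1951i|00⟩ + 0.9808|11⟩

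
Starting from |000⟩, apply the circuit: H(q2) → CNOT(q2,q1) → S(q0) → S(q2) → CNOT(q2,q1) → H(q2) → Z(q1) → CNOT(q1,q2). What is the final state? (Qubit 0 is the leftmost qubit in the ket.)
(1/2 + (1/2)i)|000⟩ + (1/2 - (1/2)i)|001⟩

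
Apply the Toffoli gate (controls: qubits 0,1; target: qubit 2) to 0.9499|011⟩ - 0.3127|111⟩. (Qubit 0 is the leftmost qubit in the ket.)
0.9499|011⟩ - 0.3127|110⟩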